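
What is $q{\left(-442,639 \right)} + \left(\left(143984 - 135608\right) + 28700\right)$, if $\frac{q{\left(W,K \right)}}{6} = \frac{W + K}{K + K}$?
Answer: $\frac{7897385}{213} \approx 37077.0$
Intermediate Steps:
$q{\left(W,K \right)} = \frac{3 \left(K + W\right)}{K}$ ($q{\left(W,K \right)} = 6 \frac{W + K}{K + K} = 6 \frac{K + W}{2 K} = \frac{3 \left(K + W\right)}{K}$)
$q{\left(-442,639 \right)} + \left(\left(143984 - 135608\right) + 28700\right) = \left(3 + 3 \left(-442\right) \frac{1}{639}\right) + \left(\left(143984 - 135608\right) + 28700\right) = \left(3 + 3 \left(-442\right) \frac{1}{639}\right) + \left(8376 + 28700\right) = \left(3 - \frac{442}{213}\right) + 37076 = \frac{197}{213} + 37076 = \frac{7897385}{213}$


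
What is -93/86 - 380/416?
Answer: -8921/4472 ≈ -1.9949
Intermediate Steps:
-93/86 - 380/416 = -93*1/86 - 380*1/416 = -93/86 - 95/104 = -8921/4472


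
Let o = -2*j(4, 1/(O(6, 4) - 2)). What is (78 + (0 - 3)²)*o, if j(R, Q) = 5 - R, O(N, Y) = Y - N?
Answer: -174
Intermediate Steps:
o = -2 (o = -2*(5 - 1*4) = -2*(5 - 4) = -2*1 = -2)
(78 + (0 - 3)²)*o = (78 + (0 - 3)²)*(-2) = (78 + (-3)²)*(-2) = (78 + 9)*(-2) = 87*(-2) = -174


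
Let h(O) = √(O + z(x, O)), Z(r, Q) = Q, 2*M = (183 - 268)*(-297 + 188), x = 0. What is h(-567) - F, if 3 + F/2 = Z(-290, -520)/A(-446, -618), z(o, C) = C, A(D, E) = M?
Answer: 11534/1853 + 9*I*√14 ≈ 6.2245 + 33.675*I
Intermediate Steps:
M = 9265/2 (M = ((183 - 268)*(-297 + 188))/2 = (-85*(-109))/2 = (½)*9265 = 9265/2 ≈ 4632.5)
A(D, E) = 9265/2
h(O) = √2*√O (h(O) = √(O + O) = √(2*O) = √2*√O)
F = -11534/1853 (F = -6 + 2*(-520/9265/2) = -6 + 2*(-520*2/9265) = -6 + 2*(-208/1853) = -6 - 416/1853 = -11534/1853 ≈ -6.2245)
h(-567) - F = √2*√(-567) - 1*(-11534/1853) = √2*(9*I*√7) + 11534/1853 = 9*I*√14 + 11534/1853 = 11534/1853 + 9*I*√14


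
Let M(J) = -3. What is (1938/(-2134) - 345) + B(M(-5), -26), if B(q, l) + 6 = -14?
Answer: -390424/1067 ≈ -365.91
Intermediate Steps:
B(q, l) = -20 (B(q, l) = -6 - 14 = -20)
(1938/(-2134) - 345) + B(M(-5), -26) = (1938/(-2134) - 345) - 20 = (1938*(-1/2134) - 345) - 20 = (-969/1067 - 345) - 20 = -369084/1067 - 20 = -390424/1067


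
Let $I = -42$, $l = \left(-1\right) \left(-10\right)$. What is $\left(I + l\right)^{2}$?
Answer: $1024$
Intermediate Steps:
$l = 10$
$\left(I + l\right)^{2} = \left(-42 + 10\right)^{2} = \left(-32\right)^{2} = 1024$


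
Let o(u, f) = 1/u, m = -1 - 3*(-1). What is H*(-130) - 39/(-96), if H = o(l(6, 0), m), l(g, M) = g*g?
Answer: -923/288 ≈ -3.2049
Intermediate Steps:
l(g, M) = g²
m = 2 (m = -1 + 3 = 2)
H = 1/36 (H = 1/(6²) = 1/36 ≈ 0.027778)
H*(-130) - 39/(-96) = (1/36)*(-130) - 39/(-96) = -65/18 - 39*(-1/96) = -65/18 + 13/32 = -923/288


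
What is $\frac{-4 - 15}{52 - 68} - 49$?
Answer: $- \frac{765}{16} \approx -47.813$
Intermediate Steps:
$\frac{-4 - 15}{52 - 68} - 49 = \frac{-4 - 15}{-16} - 49 = \left(- \frac{1}{16}\right) \left(-19\right) - 49 = \frac{19}{16} - 49 = - \frac{765}{16}$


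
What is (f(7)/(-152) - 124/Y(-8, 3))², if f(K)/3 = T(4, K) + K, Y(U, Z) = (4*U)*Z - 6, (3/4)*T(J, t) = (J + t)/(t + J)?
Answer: 66406201/60093504 ≈ 1.1050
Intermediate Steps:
T(J, t) = 4/3 (T(J, t) = 4*((J + t)/(t + J))/3 = 4*((J + t)/(J + t))/3 = (4/3)*1 = 4/3)
Y(U, Z) = -6 + 4*U*Z (Y(U, Z) = 4*U*Z - 6 = -6 + 4*U*Z)
f(K) = 4 + 3*K (f(K) = 3*(4/3 + K) = 4 + 3*K)
(f(7)/(-152) - 124/Y(-8, 3))² = ((4 + 3*7)/(-152) - 124/(-6 + 4*(-8)*3))² = ((4 + 21)*(-1/152) - 124/(-6 - 96))² = (25*(-1/152) - 124/(-102))² = (-25/152 - 124*(-1/102))² = (-25/152 + 62/51)² = (8149/7752)² = 66406201/60093504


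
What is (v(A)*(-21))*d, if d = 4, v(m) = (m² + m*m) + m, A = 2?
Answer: -840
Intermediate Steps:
v(m) = m + 2*m² (v(m) = (m² + m²) + m = 2*m² + m = m + 2*m²)
(v(A)*(-21))*d = ((2*(1 + 2*2))*(-21))*4 = ((2*(1 + 4))*(-21))*4 = ((2*5)*(-21))*4 = (10*(-21))*4 = -210*4 = -840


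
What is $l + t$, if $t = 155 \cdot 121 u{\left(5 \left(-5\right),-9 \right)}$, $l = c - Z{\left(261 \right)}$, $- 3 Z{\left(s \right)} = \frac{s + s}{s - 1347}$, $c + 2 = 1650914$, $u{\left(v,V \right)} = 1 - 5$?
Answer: $\frac{285236423}{181} \approx 1.5759 \cdot 10^{6}$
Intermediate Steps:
$u{\left(v,V \right)} = -4$ ($u{\left(v,V \right)} = 1 - 5 = -4$)
$c = 1650912$ ($c = -2 + 1650914 = 1650912$)
$Z{\left(s \right)} = - \frac{2 s}{3 \left(-1347 + s\right)}$ ($Z{\left(s \right)} = - \frac{\left(s + s\right) \frac{1}{s - 1347}}{3} = - \frac{2 s \frac{1}{-1347 + s}}{3} = - \frac{2 s}{3 \left(-1347 + s\right)}$)
$l = \frac{298815043}{181}$ ($l = 1650912 - \left(-2\right) 261 \frac{1}{-4041 + 3 \cdot 261} = 1650912 - \left(-2\right) 261 \frac{1}{-4041 + 783} = 1650912 - \left(-2\right) 261 \frac{1}{-3258} = 1650912 - \left(-2\right) 261 \left(- \frac{1}{3258}\right) = 1650912 - \frac{29}{181} = \frac{298815043}{181} \approx 1.6509 \cdot 10^{6}$)
$t = -75020$ ($t = 155 \cdot 121 \left(-4\right) = 18755 \left(-4\right) = -75020$)
$l + t = \frac{298815043}{181} - 75020 = \frac{285236423}{181}$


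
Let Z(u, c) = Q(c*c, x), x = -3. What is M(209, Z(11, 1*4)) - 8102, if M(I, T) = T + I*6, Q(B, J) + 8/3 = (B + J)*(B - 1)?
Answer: -19967/3 ≈ -6655.7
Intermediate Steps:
Q(B, J) = -8/3 + (-1 + B)*(B + J) (Q(B, J) = -8/3 + (B + J)*(B - 1) = -8/3 + (B + J)*(-1 + B) = -8/3 + (-1 + B)*(B + J))
Z(u, c) = ⅓ + c⁴ - 4*c² (Z(u, c) = -8/3 + (c*c)² - c*c - 1*(-3) + (c*c)*(-3) = -8/3 + (c²)² - c² + 3 + c²*(-3) = -8/3 + c⁴ - c² + 3 - 3*c² = ⅓ + c⁴ - 4*c²)
M(I, T) = T + 6*I
M(209, Z(11, 1*4)) - 8102 = ((⅓ + (1*4)⁴ - 4*(1*4)²) + 6*209) - 8102 = ((⅓ + 4⁴ - 4*4²) + 1254) - 8102 = ((⅓ + 256 - 4*16) + 1254) - 8102 = ((⅓ + 256 - 64) + 1254) - 8102 = (577/3 + 1254) - 8102 = 4339/3 - 8102 = -19967/3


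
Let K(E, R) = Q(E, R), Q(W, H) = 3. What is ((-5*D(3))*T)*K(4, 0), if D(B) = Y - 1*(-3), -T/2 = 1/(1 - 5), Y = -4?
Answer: 15/2 ≈ 7.5000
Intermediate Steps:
T = ½ (T = -2/(1 - 5) = -2/(-4) = -2*(-¼) = ½ ≈ 0.50000)
K(E, R) = 3
D(B) = -1 (D(B) = -4 - 1*(-3) = -4 + 3 = -1)
((-5*D(3))*T)*K(4, 0) = (-5*(-1)*(½))*3 = (5*(½))*3 = (5/2)*3 = 15/2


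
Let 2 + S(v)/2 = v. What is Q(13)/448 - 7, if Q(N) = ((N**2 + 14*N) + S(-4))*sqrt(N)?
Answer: -7 + 339*sqrt(13)/448 ≈ -4.2717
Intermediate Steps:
S(v) = -4 + 2*v
Q(N) = sqrt(N)*(-12 + N**2 + 14*N) (Q(N) = ((N**2 + 14*N) + (-4 + 2*(-4)))*sqrt(N) = ((N**2 + 14*N) + (-4 - 8))*sqrt(N) = ((N**2 + 14*N) - 12)*sqrt(N) = (-12 + N**2 + 14*N)*sqrt(N) = sqrt(N)*(-12 + N**2 + 14*N))
Q(13)/448 - 7 = (sqrt(13)*(-12 + 13**2 + 14*13))/448 - 7 = (sqrt(13)*(-12 + 169 + 182))/448 - 7 = (sqrt(13)*339)/448 - 7 = (339*sqrt(13))/448 - 7 = 339*sqrt(13)/448 - 7 = -7 + 339*sqrt(13)/448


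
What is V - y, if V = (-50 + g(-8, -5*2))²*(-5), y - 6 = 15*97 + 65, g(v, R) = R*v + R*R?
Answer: -86026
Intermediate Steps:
g(v, R) = R² + R*v (g(v, R) = R*v + R² = R² + R*v)
y = 1526 (y = 6 + (15*97 + 65) = 6 + (1455 + 65) = 6 + 1520 = 1526)
V = -84500 (V = (-50 + (-5*2)*(-5*2 - 8))²*(-5) = (-50 - 10*(-10 - 8))²*(-5) = (-50 - 10*(-18))²*(-5) = (-50 + 180)²*(-5) = 130²*(-5) = 16900*(-5) = -84500)
V - y = -84500 - 1*1526 = -84500 - 1526 = -86026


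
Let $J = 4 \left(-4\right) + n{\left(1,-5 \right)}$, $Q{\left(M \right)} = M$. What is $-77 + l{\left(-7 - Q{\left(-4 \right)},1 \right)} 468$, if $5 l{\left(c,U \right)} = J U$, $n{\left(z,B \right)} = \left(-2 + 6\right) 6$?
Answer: $\frac{3359}{5} \approx 671.8$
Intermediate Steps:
$n{\left(z,B \right)} = 24$ ($n{\left(z,B \right)} = 4 \cdot 6 = 24$)
$J = 8$ ($J = 4 \left(-4\right) + 24 = -16 + 24 = 8$)
$l{\left(c,U \right)} = \frac{8 U}{5}$
$-77 + l{\left(-7 - Q{\left(-4 \right)},1 \right)} 468 = -77 + \frac{8}{5} \cdot 1 \cdot 468 = -77 + \frac{8}{5} \cdot 468 = -77 + \frac{3744}{5} = \frac{3359}{5}$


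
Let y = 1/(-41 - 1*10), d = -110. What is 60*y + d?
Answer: -1890/17 ≈ -111.18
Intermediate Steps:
y = -1/51 (y = 1/(-41 - 10) = 1/(-51) = -1/51 ≈ -0.019608)
60*y + d = 60*(-1/51) - 110 = -20/17 - 110 = -1890/17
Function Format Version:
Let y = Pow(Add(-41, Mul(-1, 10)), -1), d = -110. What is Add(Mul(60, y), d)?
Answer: Rational(-1890, 17) ≈ -111.18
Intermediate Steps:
y = Rational(-1, 51) (y = Pow(Add(-41, -10), -1) = Pow(-51, -1) = Rational(-1, 51) ≈ -0.019608)
Add(Mul(60, y), d) = Add(Mul(60, Rational(-1, 51)), -110) = Add(Rational(-20, 17), -110) = Rational(-1890, 17)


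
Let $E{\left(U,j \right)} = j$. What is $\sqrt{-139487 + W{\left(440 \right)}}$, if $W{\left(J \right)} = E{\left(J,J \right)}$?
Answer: $i \sqrt{139047} \approx 372.89 i$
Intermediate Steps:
$W{\left(J \right)} = J$
$\sqrt{-139487 + W{\left(440 \right)}} = \sqrt{-139487 + 440} = \sqrt{-139047} = i \sqrt{139047}$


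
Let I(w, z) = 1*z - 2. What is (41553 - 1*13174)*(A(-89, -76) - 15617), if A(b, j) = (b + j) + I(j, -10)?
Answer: -448217926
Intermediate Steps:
I(w, z) = -2 + z (I(w, z) = z - 2 = -2 + z)
A(b, j) = -12 + b + j (A(b, j) = (b + j) + (-2 - 10) = (b + j) - 12 = -12 + b + j)
(41553 - 1*13174)*(A(-89, -76) - 15617) = (41553 - 1*13174)*((-12 - 89 - 76) - 15617) = (41553 - 13174)*(-177 - 15617) = 28379*(-15794) = -448217926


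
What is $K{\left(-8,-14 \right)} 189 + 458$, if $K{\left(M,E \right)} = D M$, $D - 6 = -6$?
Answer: $458$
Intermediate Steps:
$D = 0$ ($D = 6 - 6 = 0$)
$K{\left(M,E \right)} = 0$ ($K{\left(M,E \right)} = 0 M = 0$)
$K{\left(-8,-14 \right)} 189 + 458 = 0 \cdot 189 + 458 = 0 + 458 = 458$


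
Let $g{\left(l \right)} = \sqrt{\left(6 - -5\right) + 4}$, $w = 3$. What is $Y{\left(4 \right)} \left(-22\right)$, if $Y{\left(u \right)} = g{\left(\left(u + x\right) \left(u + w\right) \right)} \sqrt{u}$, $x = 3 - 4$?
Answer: $- 44 \sqrt{15} \approx -170.41$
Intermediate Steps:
$x = -1$ ($x = 3 - 4 = -1$)
$g{\left(l \right)} = \sqrt{15}$ ($g{\left(l \right)} = \sqrt{\left(6 + 5\right) + 4} = \sqrt{11 + 4} = \sqrt{15}$)
$Y{\left(u \right)} = \sqrt{15} \sqrt{u}$
$Y{\left(4 \right)} \left(-22\right) = \sqrt{15} \sqrt{4} \left(-22\right) = \sqrt{15} \cdot 2 \left(-22\right) = 2 \sqrt{15} \left(-22\right) = - 44 \sqrt{15}$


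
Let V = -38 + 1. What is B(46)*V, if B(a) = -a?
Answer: 1702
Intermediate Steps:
V = -37
B(46)*V = -1*46*(-37) = -46*(-37) = 1702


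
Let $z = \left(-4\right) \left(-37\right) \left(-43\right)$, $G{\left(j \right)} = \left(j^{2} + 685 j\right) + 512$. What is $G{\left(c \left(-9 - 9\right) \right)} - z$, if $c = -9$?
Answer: $144090$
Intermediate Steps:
$G{\left(j \right)} = 512 + j^{2} + 685 j$
$z = -6364$ ($z = 148 \left(-43\right) = -6364$)
$G{\left(c \left(-9 - 9\right) \right)} - z = \left(512 + \left(- 9 \left(-9 - 9\right)\right)^{2} + 685 \left(- 9 \left(-9 - 9\right)\right)\right) - -6364 = \left(512 + \left(\left(-9\right) \left(-18\right)\right)^{2} + 685 \left(\left(-9\right) \left(-18\right)\right)\right) + 6364 = \left(512 + 162^{2} + 685 \cdot 162\right) + 6364 = \left(512 + 26244 + 110970\right) + 6364 = 137726 + 6364 = 144090$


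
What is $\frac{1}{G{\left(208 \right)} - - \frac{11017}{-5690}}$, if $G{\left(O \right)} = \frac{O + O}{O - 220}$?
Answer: $- \frac{17070}{624811} \approx -0.02732$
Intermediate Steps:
$G{\left(O \right)} = \frac{2 O}{-220 + O}$
$\frac{1}{G{\left(208 \right)} - - \frac{11017}{-5690}} = \frac{1}{2 \cdot 208 \frac{1}{-220 + 208} - - \frac{11017}{-5690}} = \frac{1}{2 \cdot 208 \frac{1}{-12} - \left(-11017\right) \left(- \frac{1}{5690}\right)} = \frac{1}{2 \cdot 208 \left(- \frac{1}{12}\right) - \frac{11017}{5690}} = \frac{1}{- \frac{104}{3} - \frac{11017}{5690}} = \frac{1}{- \frac{624811}{17070}} = - \frac{17070}{624811}$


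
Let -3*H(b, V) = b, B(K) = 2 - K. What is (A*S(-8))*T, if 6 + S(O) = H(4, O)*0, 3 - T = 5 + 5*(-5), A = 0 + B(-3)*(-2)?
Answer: 1380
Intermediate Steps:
H(b, V) = -b/3
A = -10 (A = 0 + (2 - 1*(-3))*(-2) = 0 + (2 + 3)*(-2) = 0 + 5*(-2) = 0 - 10 = -10)
T = 23 (T = 3 - (5 + 5*(-5)) = 3 - (5 - 25) = 3 - 1*(-20) = 3 + 20 = 23)
S(O) = -6 (S(O) = -6 - ⅓*4*0 = -6 - 4/3*0 = -6 + 0 = -6)
(A*S(-8))*T = -10*(-6)*23 = 60*23 = 1380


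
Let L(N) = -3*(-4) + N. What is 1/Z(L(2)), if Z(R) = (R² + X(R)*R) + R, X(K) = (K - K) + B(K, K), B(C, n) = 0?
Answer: 1/210 ≈ 0.0047619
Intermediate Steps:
X(K) = 0 (X(K) = (K - K) + 0 = 0 + 0 = 0)
L(N) = 12 + N
Z(R) = R + R² (Z(R) = (R² + 0*R) + R = (R² + 0) + R = R² + R = R + R²)
1/Z(L(2)) = 1/((12 + 2)*(1 + (12 + 2))) = 1/(14*(1 + 14)) = 1/(14*15) = 1/210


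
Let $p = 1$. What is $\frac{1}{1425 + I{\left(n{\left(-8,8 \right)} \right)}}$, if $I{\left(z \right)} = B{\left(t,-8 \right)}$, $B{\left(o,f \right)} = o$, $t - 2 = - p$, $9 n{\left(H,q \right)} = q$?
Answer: $\frac{1}{1426} \approx 0.00070126$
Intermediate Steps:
$n{\left(H,q \right)} = \frac{q}{9}$
$t = 1$ ($t = 2 - 1 = 1$)
$I{\left(z \right)} = 1$
$\frac{1}{1425 + I{\left(n{\left(-8,8 \right)} \right)}} = \frac{1}{1425 + 1} = \frac{1}{1426}$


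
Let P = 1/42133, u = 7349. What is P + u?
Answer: 309635418/42133 ≈ 7349.0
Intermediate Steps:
P = 1/42133 ≈ 2.3734e-5
P + u = 1/42133 + 7349 = 309635418/42133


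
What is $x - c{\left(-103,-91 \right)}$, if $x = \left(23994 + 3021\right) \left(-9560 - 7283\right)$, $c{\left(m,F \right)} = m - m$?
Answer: $-455013645$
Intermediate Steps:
$c{\left(m,F \right)} = 0$
$x = -455013645$ ($x = 27015 \left(-16843\right) = -455013645$)
$x - c{\left(-103,-91 \right)} = -455013645 - 0 = -455013645 + 0 = -455013645$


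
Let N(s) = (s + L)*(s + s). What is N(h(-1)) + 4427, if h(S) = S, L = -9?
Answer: 4447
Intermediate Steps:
N(s) = 2*s*(-9 + s) (N(s) = (s - 9)*(s + s) = (-9 + s)*(2*s) = 2*s*(-9 + s))
N(h(-1)) + 4427 = 2*(-1)*(-9 - 1) + 4427 = 2*(-1)*(-10) + 4427 = 20 + 4427 = 4447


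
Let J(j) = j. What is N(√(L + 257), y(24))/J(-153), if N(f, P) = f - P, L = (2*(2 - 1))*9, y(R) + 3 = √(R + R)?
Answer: -1/51 - 5*√11/153 + 4*√3/153 ≈ -0.082712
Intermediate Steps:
y(R) = -3 + √2*√R (y(R) = -3 + √(R + R) = -3 + √(2*R) = -3 + √2*√R)
L = 18 (L = (2*1)*9 = 2*9 = 18)
N(√(L + 257), y(24))/J(-153) = (√(18 + 257) - (-3 + √2*√24))/(-153) = (√275 - (-3 + √2*(2*√6)))*(-1/153) = (5*√11 - (-3 + 4*√3))*(-1/153) = (5*√11 + (3 - 4*√3))*(-1/153) = (3 - 4*√3 + 5*√11)*(-1/153) = -1/51 - 5*√11/153 + 4*√3/153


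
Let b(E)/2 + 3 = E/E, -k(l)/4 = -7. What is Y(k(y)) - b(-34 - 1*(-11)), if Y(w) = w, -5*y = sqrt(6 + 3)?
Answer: 32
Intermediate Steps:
y = -3/5 (y = -sqrt(6 + 3)/5 = -sqrt(9)/5 = -1/5*3 = -3/5 ≈ -0.60000)
k(l) = 28 (k(l) = -4*(-7) = 28)
b(E) = -4 (b(E) = -6 + 2*(E/E) = -6 + 2*1 = -6 + 2 = -4)
Y(k(y)) - b(-34 - 1*(-11)) = 28 - 1*(-4) = 28 + 4 = 32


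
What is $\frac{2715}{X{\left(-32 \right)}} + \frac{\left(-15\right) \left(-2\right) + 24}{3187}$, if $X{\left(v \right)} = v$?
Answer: $- \frac{8650977}{101984} \approx -84.827$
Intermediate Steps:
$\frac{2715}{X{\left(-32 \right)}} + \frac{\left(-15\right) \left(-2\right) + 24}{3187} = \frac{2715}{-32} + \frac{\left(-15\right) \left(-2\right) + 24}{3187} = 2715 \left(- \frac{1}{32}\right) + \left(30 + 24\right) \frac{1}{3187} = - \frac{2715}{32} + 54 \cdot \frac{1}{3187} = - \frac{2715}{32} + \frac{54}{3187} = - \frac{8650977}{101984}$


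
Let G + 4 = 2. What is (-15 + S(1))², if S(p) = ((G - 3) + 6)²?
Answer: 196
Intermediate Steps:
G = -2 (G = -4 + 2 = -2)
S(p) = 1 (S(p) = ((-2 - 3) + 6)² = (-5 + 6)² = 1² = 1)
(-15 + S(1))² = (-15 + 1)² = (-14)² = 196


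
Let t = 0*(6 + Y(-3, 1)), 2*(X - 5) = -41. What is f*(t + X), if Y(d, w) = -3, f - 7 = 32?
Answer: -1209/2 ≈ -604.50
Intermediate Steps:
f = 39 (f = 7 + 32 = 39)
X = -31/2 (X = 5 + (1/2)*(-41) = 5 - 41/2 = -31/2 ≈ -15.500)
t = 0 (t = 0*(6 - 3) = 0*3 = 0)
f*(t + X) = 39*(0 - 31/2) = 39*(-31/2) = -1209/2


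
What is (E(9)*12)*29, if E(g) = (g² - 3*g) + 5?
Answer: 20532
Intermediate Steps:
E(g) = 5 + g² - 3*g
(E(9)*12)*29 = ((5 + 9² - 3*9)*12)*29 = ((5 + 81 - 27)*12)*29 = (59*12)*29 = 708*29 = 20532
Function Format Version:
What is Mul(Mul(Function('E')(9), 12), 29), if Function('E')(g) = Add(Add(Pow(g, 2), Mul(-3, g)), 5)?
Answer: 20532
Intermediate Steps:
Function('E')(g) = Add(5, Pow(g, 2), Mul(-3, g))
Mul(Mul(Function('E')(9), 12), 29) = Mul(Mul(Add(5, Pow(9, 2), Mul(-3, 9)), 12), 29) = Mul(Mul(Add(5, 81, -27), 12), 29) = Mul(Mul(59, 12), 29) = Mul(708, 29) = 20532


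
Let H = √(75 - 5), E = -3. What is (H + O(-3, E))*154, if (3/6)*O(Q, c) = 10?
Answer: 3080 + 154*√70 ≈ 4368.5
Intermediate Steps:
O(Q, c) = 20 (O(Q, c) = 2*10 = 20)
H = √70 ≈ 8.3666
(H + O(-3, E))*154 = (√70 + 20)*154 = (20 + √70)*154 = 3080 + 154*√70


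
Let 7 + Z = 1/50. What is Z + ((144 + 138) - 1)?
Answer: 13701/50 ≈ 274.02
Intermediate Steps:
Z = -349/50 (Z = -7 + 1/50 = -349/50 ≈ -6.9800)
Z + ((144 + 138) - 1) = -349/50 + ((144 + 138) - 1) = -349/50 + (282 - 1) = -349/50 + 281 = 13701/50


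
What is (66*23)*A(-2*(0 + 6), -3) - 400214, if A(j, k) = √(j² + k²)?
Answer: -400214 + 4554*√17 ≈ -3.8144e+5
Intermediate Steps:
(66*23)*A(-2*(0 + 6), -3) - 400214 = (66*23)*√((-2*(0 + 6))² + (-3)²) - 400214 = 1518*√((-2*6)² + 9) - 400214 = 1518*√((-12)² + 9) - 400214 = 1518*√(144 + 9) - 400214 = 1518*√153 - 400214 = 1518*(3*√17) - 400214 = 4554*√17 - 400214 = -400214 + 4554*√17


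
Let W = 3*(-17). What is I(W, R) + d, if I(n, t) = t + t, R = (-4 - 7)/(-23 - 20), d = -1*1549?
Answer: -66585/43 ≈ -1548.5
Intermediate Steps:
W = -51
d = -1549
R = 11/43 (R = -11/(-43) = -11*(-1/43) = 11/43 ≈ 0.25581)
I(n, t) = 2*t
I(W, R) + d = 2*(11/43) - 1549 = 22/43 - 1549 = -66585/43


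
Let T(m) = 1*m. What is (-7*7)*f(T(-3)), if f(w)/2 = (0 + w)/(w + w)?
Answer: -49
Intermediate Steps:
T(m) = m
f(w) = 1 (f(w) = 2*((0 + w)/(w + w)) = 2*(w/((2*w))) = 2*(w*(1/(2*w))) = 2*(1/2) = 1)
(-7*7)*f(T(-3)) = -7*7*1 = -49*1 = -49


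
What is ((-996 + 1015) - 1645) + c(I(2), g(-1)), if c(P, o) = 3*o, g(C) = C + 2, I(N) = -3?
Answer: -1623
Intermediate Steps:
g(C) = 2 + C
((-996 + 1015) - 1645) + c(I(2), g(-1)) = ((-996 + 1015) - 1645) + 3*(2 - 1) = (19 - 1645) + 3*1 = -1626 + 3 = -1623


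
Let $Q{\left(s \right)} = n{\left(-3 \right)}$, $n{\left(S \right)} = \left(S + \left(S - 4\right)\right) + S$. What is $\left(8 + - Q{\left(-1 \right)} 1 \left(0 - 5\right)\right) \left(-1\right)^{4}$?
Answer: $-57$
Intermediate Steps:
$n{\left(S \right)} = -4 + 3 S$ ($n{\left(S \right)} = \left(S + \left(-4 + S\right)\right) + S = \left(-4 + 2 S\right) + S = -4 + 3 S$)
$Q{\left(s \right)} = -13$ ($Q{\left(s \right)} = -4 + 3 \left(-3\right) = -4 - 9 = -13$)
$\left(8 + - Q{\left(-1 \right)} 1 \left(0 - 5\right)\right) \left(-1\right)^{4} = \left(8 + \left(-1\right) \left(-13\right) 1 \left(0 - 5\right)\right) \left(-1\right)^{4} = \left(8 + 13 \cdot 1 \left(-5\right)\right) 1 = \left(8 + 13 \left(-5\right)\right) 1 = \left(8 - 65\right) 1 = \left(-57\right) 1 = -57$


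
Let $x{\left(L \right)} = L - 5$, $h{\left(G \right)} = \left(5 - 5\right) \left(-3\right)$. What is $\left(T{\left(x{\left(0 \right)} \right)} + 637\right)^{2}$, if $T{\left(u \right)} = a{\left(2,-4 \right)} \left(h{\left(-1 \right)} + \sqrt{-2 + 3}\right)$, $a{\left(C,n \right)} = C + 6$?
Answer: $416025$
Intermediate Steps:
$h{\left(G \right)} = 0$ ($h{\left(G \right)} = 0 \left(-3\right) = 0$)
$x{\left(L \right)} = -5 + L$ ($x{\left(L \right)} = L - 5 = -5 + L$)
$a{\left(C,n \right)} = 6 + C$
$T{\left(u \right)} = 8$ ($T{\left(u \right)} = \left(6 + 2\right) \left(0 + \sqrt{-2 + 3}\right) = 8 \left(0 + \sqrt{1}\right) = 8 \left(0 + 1\right) = 8 \cdot 1 = 8$)
$\left(T{\left(x{\left(0 \right)} \right)} + 637\right)^{2} = \left(8 + 637\right)^{2} = 645^{2} = 416025$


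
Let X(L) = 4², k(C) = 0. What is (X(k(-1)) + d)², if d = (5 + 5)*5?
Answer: 4356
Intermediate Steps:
X(L) = 16
d = 50 (d = 10*5 = 50)
(X(k(-1)) + d)² = (16 + 50)² = 66² = 4356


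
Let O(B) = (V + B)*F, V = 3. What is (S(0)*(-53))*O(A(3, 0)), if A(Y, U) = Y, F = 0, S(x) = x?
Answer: 0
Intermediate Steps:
O(B) = 0 (O(B) = (3 + B)*0 = 0)
(S(0)*(-53))*O(A(3, 0)) = (0*(-53))*0 = 0*0 = 0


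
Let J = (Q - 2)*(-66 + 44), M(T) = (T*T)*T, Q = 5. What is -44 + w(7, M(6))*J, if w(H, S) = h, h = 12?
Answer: -836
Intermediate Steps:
M(T) = T³ (M(T) = T²*T = T³)
J = -66 (J = (5 - 2)*(-66 + 44) = 3*(-22) = -66)
w(H, S) = 12
-44 + w(7, M(6))*J = -44 + 12*(-66) = -44 - 792 = -836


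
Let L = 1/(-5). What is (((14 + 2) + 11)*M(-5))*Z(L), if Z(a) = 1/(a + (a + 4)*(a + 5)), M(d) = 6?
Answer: 4050/451 ≈ 8.9800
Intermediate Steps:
L = -⅕ ≈ -0.20000
Z(a) = 1/(a + (4 + a)*(5 + a))
(((14 + 2) + 11)*M(-5))*Z(L) = (((14 + 2) + 11)*6)/(20 + (-⅕)² + 10*(-⅕)) = ((16 + 11)*6)/(20 + 1/25 - 2) = (27*6)/(451/25) = 162*(25/451) = 4050/451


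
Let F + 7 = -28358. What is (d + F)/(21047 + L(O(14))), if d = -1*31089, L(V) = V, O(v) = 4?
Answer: -6606/2339 ≈ -2.8243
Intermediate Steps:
F = -28365 (F = -7 - 28358 = -28365)
d = -31089
(d + F)/(21047 + L(O(14))) = (-31089 - 28365)/(21047 + 4) = -59454/21051 = -59454*1/21051 = -6606/2339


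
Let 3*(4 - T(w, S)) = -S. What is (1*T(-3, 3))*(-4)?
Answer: -20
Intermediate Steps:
T(w, S) = 4 + S/3 (T(w, S) = 4 - (-1)*S/3 = 4 + S/3)
(1*T(-3, 3))*(-4) = (1*(4 + (⅓)*3))*(-4) = (1*(4 + 1))*(-4) = (1*5)*(-4) = 5*(-4) = -20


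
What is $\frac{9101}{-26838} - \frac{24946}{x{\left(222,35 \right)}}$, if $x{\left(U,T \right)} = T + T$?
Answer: $- \frac{6838141}{19170} \approx -356.71$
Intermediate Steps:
$x{\left(U,T \right)} = 2 T$
$\frac{9101}{-26838} - \frac{24946}{x{\left(222,35 \right)}} = \frac{9101}{-26838} - \frac{24946}{2 \cdot 35} = 9101 \left(- \frac{1}{26838}\right) - \frac{24946}{70} = - \frac{9101}{26838} - \frac{12473}{35} = - \frac{6838141}{19170}$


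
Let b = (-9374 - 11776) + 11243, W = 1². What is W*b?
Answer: -9907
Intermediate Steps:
W = 1
b = -9907 (b = -21150 + 11243 = -9907)
W*b = 1*(-9907) = -9907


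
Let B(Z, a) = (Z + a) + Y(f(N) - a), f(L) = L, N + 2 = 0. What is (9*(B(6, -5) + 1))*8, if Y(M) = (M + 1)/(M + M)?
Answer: 192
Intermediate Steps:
N = -2 (N = -2 + 0 = -2)
Y(M) = (1 + M)/(2*M) (Y(M) = (1 + M)/((2*M)) = (1 + M)*(1/(2*M)) = (1 + M)/(2*M))
B(Z, a) = Z + a + (-1 - a)/(2*(-2 - a)) (B(Z, a) = (Z + a) + (1 + (-2 - a))/(2*(-2 - a)) = (Z + a) + (-1 - a)/(2*(-2 - a)) = Z + a + (-1 - a)/(2*(-2 - a)))
(9*(B(6, -5) + 1))*8 = (9*((1 - 5 + 2*(2 - 5)*(6 - 5))/(2*(2 - 5)) + 1))*8 = (9*((½)*(1 - 5 + 2*(-3)*1)/(-3) + 1))*8 = (9*((½)*(-⅓)*(1 - 5 - 6) + 1))*8 = (9*((½)*(-⅓)*(-10) + 1))*8 = (9*(5/3 + 1))*8 = (9*(8/3))*8 = 24*8 = 192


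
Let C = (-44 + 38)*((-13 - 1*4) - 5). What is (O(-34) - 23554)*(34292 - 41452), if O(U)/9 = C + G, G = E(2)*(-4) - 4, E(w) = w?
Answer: 160913840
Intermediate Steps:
G = -12 (G = 2*(-4) - 4 = -8 - 4 = -12)
C = 132 (C = -6*((-13 - 4) - 5) = -6*(-17 - 5) = -6*(-22) = 132)
O(U) = 1080 (O(U) = 9*(132 - 12) = 9*120 = 1080)
(O(-34) - 23554)*(34292 - 41452) = (1080 - 23554)*(34292 - 41452) = -22474*(-7160) = 160913840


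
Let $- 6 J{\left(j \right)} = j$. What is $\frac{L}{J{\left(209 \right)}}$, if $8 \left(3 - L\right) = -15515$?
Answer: $- \frac{46617}{836} \approx -55.762$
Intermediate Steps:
$L = \frac{15539}{8}$ ($L = 3 - - \frac{15515}{8} = 3 + \frac{15515}{8} = \frac{15539}{8} \approx 1942.4$)
$J{\left(j \right)} = - \frac{j}{6}$
$\frac{L}{J{\left(209 \right)}} = \frac{15539}{8 \left(\left(- \frac{1}{6}\right) 209\right)} = \frac{15539}{8 \left(- \frac{209}{6}\right)} = \frac{15539}{8} \left(- \frac{6}{209}\right) = - \frac{46617}{836}$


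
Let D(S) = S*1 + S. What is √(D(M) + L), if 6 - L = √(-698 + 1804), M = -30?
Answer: √(-54 - √1106) ≈ 9.3411*I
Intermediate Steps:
D(S) = 2*S (D(S) = S + S = 2*S)
L = 6 - √1106 (L = 6 - √(-698 + 1804) = 6 - √1106 ≈ -27.257)
√(D(M) + L) = √(2*(-30) + (6 - √1106)) = √(-60 + (6 - √1106)) = √(-54 - √1106)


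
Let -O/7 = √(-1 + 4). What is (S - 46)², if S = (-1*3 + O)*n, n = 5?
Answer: 7396 + 4270*√3 ≈ 14792.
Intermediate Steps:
O = -7*√3 (O = -7*√(-1 + 4) = -7*√3 ≈ -12.124)
S = -15 - 35*√3 (S = (-1*3 - 7*√3)*5 = (-3 - 7*√3)*5 = -15 - 35*√3 ≈ -75.622)
(S - 46)² = ((-15 - 35*√3) - 46)² = (-61 - 35*√3)²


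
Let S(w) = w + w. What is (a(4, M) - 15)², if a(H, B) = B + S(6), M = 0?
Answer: 9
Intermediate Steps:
S(w) = 2*w
a(H, B) = 12 + B (a(H, B) = B + 2*6 = B + 12 = 12 + B)
(a(4, M) - 15)² = ((12 + 0) - 15)² = (12 - 15)² = (-3)² = 9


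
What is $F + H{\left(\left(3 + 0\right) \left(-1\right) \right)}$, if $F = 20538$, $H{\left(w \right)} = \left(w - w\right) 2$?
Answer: $20538$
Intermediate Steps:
$H{\left(w \right)} = 0$ ($H{\left(w \right)} = 0 \cdot 2 = 0$)
$F + H{\left(\left(3 + 0\right) \left(-1\right) \right)} = 20538 + 0 = 20538$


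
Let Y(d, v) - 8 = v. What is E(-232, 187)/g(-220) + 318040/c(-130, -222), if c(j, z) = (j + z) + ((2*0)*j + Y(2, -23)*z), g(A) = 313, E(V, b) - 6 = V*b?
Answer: -14816582/466057 ≈ -31.791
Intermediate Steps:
Y(d, v) = 8 + v
E(V, b) = 6 + V*b
c(j, z) = j - 14*z (c(j, z) = (j + z) + ((2*0)*j + (8 - 23)*z) = (j + z) + (0*j - 15*z) = (j + z) + (0 - 15*z) = (j + z) - 15*z = j - 14*z)
E(-232, 187)/g(-220) + 318040/c(-130, -222) = (6 - 232*187)/313 + 318040/(-130 - 14*(-222)) = (6 - 43384)*(1/313) + 318040/(-130 + 3108) = -43378*1/313 + 318040/2978 = -43378/313 + 318040*(1/2978) = -43378/313 + 159020/1489 = -14816582/466057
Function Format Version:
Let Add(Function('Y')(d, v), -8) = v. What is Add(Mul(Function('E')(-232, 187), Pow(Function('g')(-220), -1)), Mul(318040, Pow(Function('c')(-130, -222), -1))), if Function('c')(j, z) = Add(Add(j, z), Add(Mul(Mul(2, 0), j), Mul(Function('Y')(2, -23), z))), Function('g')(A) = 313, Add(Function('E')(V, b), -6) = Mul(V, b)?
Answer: Rational(-14816582, 466057) ≈ -31.791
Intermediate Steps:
Function('Y')(d, v) = Add(8, v)
Function('E')(V, b) = Add(6, Mul(V, b))
Function('c')(j, z) = Add(j, Mul(-14, z)) (Function('c')(j, z) = Add(Add(j, z), Add(Mul(Mul(2, 0), j), Mul(Add(8, -23), z))) = Add(Add(j, z), Add(Mul(0, j), Mul(-15, z))) = Add(Add(j, z), Add(0, Mul(-15, z))) = Add(Add(j, z), Mul(-15, z)) = Add(j, Mul(-14, z)))
Add(Mul(Function('E')(-232, 187), Pow(Function('g')(-220), -1)), Mul(318040, Pow(Function('c')(-130, -222), -1))) = Add(Mul(Add(6, Mul(-232, 187)), Pow(313, -1)), Mul(318040, Pow(Add(-130, Mul(-14, -222)), -1))) = Add(Mul(Add(6, -43384), Rational(1, 313)), Mul(318040, Pow(Add(-130, 3108), -1))) = Add(Mul(-43378, Rational(1, 313)), Mul(318040, Pow(2978, -1))) = Add(Rational(-43378, 313), Mul(318040, Rational(1, 2978))) = Add(Rational(-43378, 313), Rational(159020, 1489)) = Rational(-14816582, 466057)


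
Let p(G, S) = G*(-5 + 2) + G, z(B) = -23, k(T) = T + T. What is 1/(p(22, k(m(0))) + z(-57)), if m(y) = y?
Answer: -1/67 ≈ -0.014925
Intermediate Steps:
k(T) = 2*T
p(G, S) = -2*G (p(G, S) = G*(-3) + G = -3*G + G = -2*G)
1/(p(22, k(m(0))) + z(-57)) = 1/(-2*22 - 23) = 1/(-44 - 23) = 1/(-67) = -1/67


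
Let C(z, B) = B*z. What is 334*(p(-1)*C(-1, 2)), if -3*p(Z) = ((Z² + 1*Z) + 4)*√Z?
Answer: 2672*I/3 ≈ 890.67*I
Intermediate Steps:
p(Z) = -√Z*(4 + Z + Z²)/3 (p(Z) = -((Z² + 1*Z) + 4)*√Z/3 = -((Z² + Z) + 4)*√Z/3 = -((Z + Z²) + 4)*√Z/3 = -(4 + Z + Z²)*√Z/3 = -√Z*(4 + Z + Z²)/3)
334*(p(-1)*C(-1, 2)) = 334*((√(-1)*(-4 - 1*(-1) - 1*(-1)²)/3)*(2*(-1))) = 334*((I*(-4 + 1 - 1*1)/3)*(-2)) = 334*((I*(-4 + 1 - 1)/3)*(-2)) = 334*(((⅓)*I*(-4))*(-2)) = 334*(-4*I/3*(-2)) = 334*(8*I/3) = 2672*I/3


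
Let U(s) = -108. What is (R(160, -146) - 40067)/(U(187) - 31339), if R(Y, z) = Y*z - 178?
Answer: 63605/31447 ≈ 2.0226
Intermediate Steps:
R(Y, z) = -178 + Y*z
(R(160, -146) - 40067)/(U(187) - 31339) = ((-178 + 160*(-146)) - 40067)/(-108 - 31339) = ((-178 - 23360) - 40067)/(-31447) = (-23538 - 40067)*(-1/31447) = -63605*(-1/31447) = 63605/31447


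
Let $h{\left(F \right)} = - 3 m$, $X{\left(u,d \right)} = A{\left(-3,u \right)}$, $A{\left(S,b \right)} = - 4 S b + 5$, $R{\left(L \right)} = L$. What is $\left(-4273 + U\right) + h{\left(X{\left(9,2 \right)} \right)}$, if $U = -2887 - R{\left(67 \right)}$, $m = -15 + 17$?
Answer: $-7233$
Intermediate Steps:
$m = 2$
$A{\left(S,b \right)} = 5 - 4 S b$ ($A{\left(S,b \right)} = - 4 S b + 5 = 5 - 4 S b$)
$X{\left(u,d \right)} = 5 + 12 u$ ($X{\left(u,d \right)} = 5 - - 12 u = 5 + 12 u$)
$U = -2954$ ($U = -2887 - 67 = -2954$)
$h{\left(F \right)} = -6$ ($h{\left(F \right)} = \left(-3\right) 2 = -6$)
$\left(-4273 + U\right) + h{\left(X{\left(9,2 \right)} \right)} = \left(-4273 - 2954\right) - 6 = -7227 - 6 = -7233$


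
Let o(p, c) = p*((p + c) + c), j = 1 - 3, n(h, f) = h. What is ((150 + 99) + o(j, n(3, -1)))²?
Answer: 58081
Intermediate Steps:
j = -2
o(p, c) = p*(p + 2*c) (o(p, c) = p*((c + p) + c) = p*(p + 2*c))
((150 + 99) + o(j, n(3, -1)))² = ((150 + 99) - 2*(-2 + 2*3))² = (249 - 2*(-2 + 6))² = (249 - 2*4)² = (249 - 8)² = 241² = 58081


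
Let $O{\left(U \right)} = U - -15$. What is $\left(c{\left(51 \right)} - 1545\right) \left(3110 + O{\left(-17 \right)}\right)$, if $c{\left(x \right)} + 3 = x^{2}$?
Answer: $3272724$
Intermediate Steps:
$O{\left(U \right)} = 15 + U$ ($O{\left(U \right)} = U + 15 = 15 + U$)
$c{\left(x \right)} = -3 + x^{2}$
$\left(c{\left(51 \right)} - 1545\right) \left(3110 + O{\left(-17 \right)}\right) = \left(\left(-3 + 51^{2}\right) - 1545\right) \left(3110 + \left(15 - 17\right)\right) = \left(\left(-3 + 2601\right) - 1545\right) \left(3110 - 2\right) = \left(2598 - 1545\right) 3108 = 1053 \cdot 3108 = 3272724$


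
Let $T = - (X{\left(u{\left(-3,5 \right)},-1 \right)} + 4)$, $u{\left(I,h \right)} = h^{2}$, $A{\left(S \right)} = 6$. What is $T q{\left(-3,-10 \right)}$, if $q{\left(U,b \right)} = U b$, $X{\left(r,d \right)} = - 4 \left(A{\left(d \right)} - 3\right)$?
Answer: $240$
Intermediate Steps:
$X{\left(r,d \right)} = -12$ ($X{\left(r,d \right)} = - 4 \left(6 - 3\right) = \left(-4\right) 3 = -12$)
$T = 8$ ($T = - (-12 + 4) = \left(-1\right) \left(-8\right) = 8$)
$T q{\left(-3,-10 \right)} = 8 \left(\left(-3\right) \left(-10\right)\right) = 8 \cdot 30 = 240$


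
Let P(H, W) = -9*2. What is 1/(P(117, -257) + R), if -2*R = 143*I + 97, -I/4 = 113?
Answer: 2/64503 ≈ 3.1006e-5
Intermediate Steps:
I = -452 (I = -4*113 = -452)
P(H, W) = -18
R = 64539/2 (R = -(143*(-452) + 97)/2 = -(-64636 + 97)/2 = -1/2*(-64539) = 64539/2 ≈ 32270.)
1/(P(117, -257) + R) = 1/(-18 + 64539/2) = 1/(64503/2) = 2/64503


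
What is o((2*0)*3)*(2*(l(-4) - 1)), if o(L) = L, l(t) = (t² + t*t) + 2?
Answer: 0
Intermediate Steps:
l(t) = 2 + 2*t² (l(t) = (t² + t²) + 2 = 2*t² + 2 = 2 + 2*t²)
o((2*0)*3)*(2*(l(-4) - 1)) = ((2*0)*3)*(2*((2 + 2*(-4)²) - 1)) = (0*3)*(2*((2 + 2*16) - 1)) = 0*(2*((2 + 32) - 1)) = 0*(2*(34 - 1)) = 0*(2*33) = 0*66 = 0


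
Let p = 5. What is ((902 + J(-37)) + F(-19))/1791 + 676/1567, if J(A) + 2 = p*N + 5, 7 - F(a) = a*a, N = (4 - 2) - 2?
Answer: 2074133/2806497 ≈ 0.73905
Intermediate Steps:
N = 0 (N = 2 - 2 = 0)
F(a) = 7 - a² (F(a) = 7 - a*a = 7 - a²)
J(A) = 3 (J(A) = -2 + (5*0 + 5) = -2 + (0 + 5) = -2 + 5 = 3)
((902 + J(-37)) + F(-19))/1791 + 676/1567 = ((902 + 3) + (7 - 1*(-19)²))/1791 + 676/1567 = (905 + (7 - 1*361))*(1/1791) + 676*(1/1567) = (905 + (7 - 361))*(1/1791) + 676/1567 = (905 - 354)*(1/1791) + 676/1567 = 551*(1/1791) + 676/1567 = 551/1791 + 676/1567 = 2074133/2806497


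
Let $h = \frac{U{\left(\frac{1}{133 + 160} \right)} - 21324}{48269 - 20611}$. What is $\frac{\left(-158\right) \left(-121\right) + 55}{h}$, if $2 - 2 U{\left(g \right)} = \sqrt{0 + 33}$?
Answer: $- \frac{45229224645528}{1818681283} + \frac{1060573668 \sqrt{33}}{1818681283} \approx -24866.0$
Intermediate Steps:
$U{\left(g \right)} = 1 - \frac{\sqrt{33}}{2}$ ($U{\left(g \right)} = 1 - \frac{\sqrt{0 + 33}}{2} = 1 - \frac{\sqrt{33}}{2}$)
$h = - \frac{21323}{27658} - \frac{\sqrt{33}}{55316}$ ($h = \frac{\left(1 - \frac{\sqrt{33}}{2}\right) - 21324}{48269 - 20611} = \frac{-21323 - \frac{\sqrt{33}}{2}}{27658} = \left(-21323 - \frac{\sqrt{33}}{2}\right) \frac{1}{27658} = - \frac{21323}{27658} - \frac{\sqrt{33}}{55316} \approx -0.77106$)
$\frac{\left(-158\right) \left(-121\right) + 55}{h} = \frac{\left(-158\right) \left(-121\right) + 55}{- \frac{21323}{27658} - \frac{\sqrt{33}}{55316}} = \frac{19118 + 55}{- \frac{21323}{27658} - \frac{\sqrt{33}}{55316}} = \frac{19173}{- \frac{21323}{27658} - \frac{\sqrt{33}}{55316}}$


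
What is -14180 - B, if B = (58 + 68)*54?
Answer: -20984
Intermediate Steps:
B = 6804 (B = 126*54 = 6804)
-14180 - B = -14180 - 1*6804 = -14180 - 6804 = -20984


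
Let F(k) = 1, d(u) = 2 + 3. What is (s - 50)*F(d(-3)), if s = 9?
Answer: -41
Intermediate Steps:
d(u) = 5
(s - 50)*F(d(-3)) = (9 - 50)*1 = -41*1 = -41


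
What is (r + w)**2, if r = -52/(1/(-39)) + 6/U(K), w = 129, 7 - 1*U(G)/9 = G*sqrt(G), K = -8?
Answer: (9380154528*sqrt(2) + 19387407191*I)/(9*(224*sqrt(2) + 463*I)) ≈ 4.6527e+6 - 116.0*I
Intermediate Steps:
U(G) = 63 - 9*G**(3/2) (U(G) = 63 - 9*G*sqrt(G) = 63 - 9*G**(3/2))
r = 2028 + 6/(63 + 144*I*sqrt(2)) (r = -52/(1/(-39)) + 6/(63 - (-144)*I*sqrt(2)) = -52/(-1/39) + 6/(63 - (-144)*I*sqrt(2)) = -52*(-39) + 6/(63 + 144*I*sqrt(2)) = 2028 + 6/(63 + 144*I*sqrt(2)) ≈ 2028.0 - 0.026889*I)
(r + w)**2 = ((3413138/1683 - 32*I*sqrt(2)/1683) + 129)**2 = (3630245/1683 - 32*I*sqrt(2)/1683)**2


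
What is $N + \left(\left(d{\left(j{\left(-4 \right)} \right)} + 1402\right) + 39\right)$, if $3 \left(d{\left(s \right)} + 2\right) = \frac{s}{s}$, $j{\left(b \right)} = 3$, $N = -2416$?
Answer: $- \frac{2930}{3} \approx -976.67$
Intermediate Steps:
$d{\left(s \right)} = - \frac{5}{3}$ ($d{\left(s \right)} = -2 + \frac{s \frac{1}{s}}{3} = -2 + \frac{1}{3} \cdot 1 = -2 + \frac{1}{3} = - \frac{5}{3}$)
$N + \left(\left(d{\left(j{\left(-4 \right)} \right)} + 1402\right) + 39\right) = -2416 + \left(\left(- \frac{5}{3} + 1402\right) + 39\right) = -2416 + \left(\frac{4201}{3} + 39\right) = -2416 + \frac{4318}{3} = - \frac{2930}{3}$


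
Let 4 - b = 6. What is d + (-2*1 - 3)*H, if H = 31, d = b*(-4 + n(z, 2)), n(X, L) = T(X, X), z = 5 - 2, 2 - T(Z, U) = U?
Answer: -145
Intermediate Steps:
T(Z, U) = 2 - U
b = -2 (b = 4 - 1*6 = 4 - 6 = -2)
z = 3
n(X, L) = 2 - X
d = 10 (d = -2*(-4 + (2 - 1*3)) = -2*(-4 + (2 - 3)) = -2*(-4 - 1) = -2*(-5) = 10)
d + (-2*1 - 3)*H = 10 + (-2*1 - 3)*31 = 10 + (-2 - 3)*31 = 10 - 5*31 = 10 - 155 = -145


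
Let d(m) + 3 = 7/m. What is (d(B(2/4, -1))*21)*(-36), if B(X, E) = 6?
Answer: 1386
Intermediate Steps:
d(m) = -3 + 7/m
(d(B(2/4, -1))*21)*(-36) = ((-3 + 7/6)*21)*(-36) = -11/6*21*(-36) = -77/2*(-36) = 1386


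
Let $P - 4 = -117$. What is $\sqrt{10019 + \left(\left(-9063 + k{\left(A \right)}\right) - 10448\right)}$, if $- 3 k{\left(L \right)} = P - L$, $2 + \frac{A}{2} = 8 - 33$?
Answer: $\frac{i \sqrt{85251}}{3} \approx 97.326 i$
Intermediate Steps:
$P = -113$ ($P = 4 - 117 = -113$)
$A = -54$ ($A = -4 + 2 \left(8 - 33\right) = -4 + 2 \left(-25\right) = -4 - 50 = -54$)
$k{\left(L \right)} = \frac{113}{3} + \frac{L}{3}$ ($k{\left(L \right)} = - \frac{-113 - L}{3} = \frac{113}{3} + \frac{L}{3}$)
$\sqrt{10019 + \left(\left(-9063 + k{\left(A \right)}\right) - 10448\right)} = \sqrt{10019 + \left(\left(-9063 + \left(\frac{113}{3} + \frac{1}{3} \left(-54\right)\right)\right) - 10448\right)} = \sqrt{10019 + \left(\left(-9063 + \left(\frac{113}{3} - 18\right)\right) - 10448\right)} = \sqrt{10019 + \left(\left(-9063 + \frac{59}{3}\right) - 10448\right)} = \sqrt{10019 - \frac{58474}{3}} = \sqrt{- \frac{28417}{3}} = \frac{i \sqrt{85251}}{3}$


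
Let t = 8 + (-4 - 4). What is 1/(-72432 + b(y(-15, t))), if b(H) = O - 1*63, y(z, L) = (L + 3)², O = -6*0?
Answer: -1/72495 ≈ -1.3794e-5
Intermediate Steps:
t = 0 (t = 8 - 8 = 0)
O = 0
y(z, L) = (3 + L)²
b(H) = -63 (b(H) = 0 - 1*63 = 0 - 63 = -63)
1/(-72432 + b(y(-15, t))) = 1/(-72432 - 63) = 1/(-72495) = -1/72495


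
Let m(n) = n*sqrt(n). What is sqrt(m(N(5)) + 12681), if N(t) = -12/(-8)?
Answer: sqrt(50724 + 3*sqrt(6))/2 ≈ 112.62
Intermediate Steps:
N(t) = 3/2 (N(t) = -12*(-1/8) = 3/2)
m(n) = n**(3/2)
sqrt(m(N(5)) + 12681) = sqrt((3/2)**(3/2) + 12681) = sqrt(3*sqrt(6)/4 + 12681) = sqrt(12681 + 3*sqrt(6)/4)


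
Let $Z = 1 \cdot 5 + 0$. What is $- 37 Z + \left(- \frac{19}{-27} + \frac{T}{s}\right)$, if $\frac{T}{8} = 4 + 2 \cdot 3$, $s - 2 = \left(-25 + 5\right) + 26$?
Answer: $- \frac{4706}{27} \approx -174.3$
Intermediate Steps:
$s = 8$ ($s = 2 + \left(\left(-25 + 5\right) + 26\right) = 2 + \left(-20 + 26\right) = 2 + 6 = 8$)
$Z = 5$ ($Z = 5 + 0 = 5$)
$T = 80$ ($T = 8 \left(4 + 2 \cdot 3\right) = 8 \left(4 + 6\right) = 8 \cdot 10 = 80$)
$- 37 Z + \left(- \frac{19}{-27} + \frac{T}{s}\right) = \left(-37\right) 5 + \left(- \frac{19}{-27} + \frac{80}{8}\right) = -185 + \left(\left(-19\right) \left(- \frac{1}{27}\right) + 80 \cdot \frac{1}{8}\right) = -185 + \left(\frac{19}{27} + 10\right) = -185 + \frac{289}{27} = - \frac{4706}{27}$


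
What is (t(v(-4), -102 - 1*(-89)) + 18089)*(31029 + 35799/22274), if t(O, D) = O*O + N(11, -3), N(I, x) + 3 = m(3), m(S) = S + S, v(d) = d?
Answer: 6257905195230/11137 ≈ 5.6190e+8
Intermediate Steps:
m(S) = 2*S
N(I, x) = 3 (N(I, x) = -3 + 2*3 = -3 + 6 = 3)
t(O, D) = 3 + O**2 (t(O, D) = O*O + 3 = O**2 + 3 = 3 + O**2)
(t(v(-4), -102 - 1*(-89)) + 18089)*(31029 + 35799/22274) = ((3 + (-4)**2) + 18089)*(31029 + 35799/22274) = ((3 + 16) + 18089)*(31029 + 35799*(1/22274)) = (19 + 18089)*(31029 + 35799/22274) = 18108*(691175745/22274) = 6257905195230/11137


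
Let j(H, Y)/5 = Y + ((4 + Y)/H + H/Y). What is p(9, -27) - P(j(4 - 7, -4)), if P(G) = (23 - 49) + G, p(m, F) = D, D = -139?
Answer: -387/4 ≈ -96.750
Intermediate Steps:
p(m, F) = -139
j(H, Y) = 5*Y + 5*H/Y + 5*(4 + Y)/H (j(H, Y) = 5*(Y + ((4 + Y)/H + H/Y)) = 5*(Y + (H/Y + (4 + Y)/H)) = 5*(Y + H/Y + (4 + Y)/H) = 5*Y + 5*H/Y + 5*(4 + Y)/H)
P(G) = -26 + G
p(9, -27) - P(j(4 - 7, -4)) = -139 - (-26 + (5*(-4) + 20/(4 - 7) + 5*(4 - 7)/(-4) + 5*(-4)/(4 - 7))) = -139 - (-26 + (-20 + 20/(-3) + 5*(-3)*(-1/4) + 5*(-4)/(-3))) = -139 - (-26 + (-20 + 20*(-1/3) + 15/4 + 5*(-4)*(-1/3))) = -139 - (-26 + (-20 - 20/3 + 15/4 + 20/3)) = -139 - (-26 - 65/4) = -139 - 1*(-169/4) = -139 + 169/4 = -387/4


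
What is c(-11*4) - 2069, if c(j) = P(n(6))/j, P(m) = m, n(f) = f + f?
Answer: -22762/11 ≈ -2069.3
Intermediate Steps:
n(f) = 2*f
c(j) = 12/j (c(j) = (2*6)/j = 12/j)
c(-11*4) - 2069 = 12/((-11*4)) - 2069 = 12/(-44) - 2069 = 12*(-1/44) - 2069 = -3/11 - 2069 = -22762/11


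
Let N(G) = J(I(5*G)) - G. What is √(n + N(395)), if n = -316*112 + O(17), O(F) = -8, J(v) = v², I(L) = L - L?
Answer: I*√35795 ≈ 189.2*I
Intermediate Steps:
I(L) = 0
N(G) = -G (N(G) = 0² - G = 0 - G = -G)
n = -35400 (n = -316*112 - 8 = -35392 - 8 = -35400)
√(n + N(395)) = √(-35400 - 1*395) = √(-35400 - 395) = √(-35795) = I*√35795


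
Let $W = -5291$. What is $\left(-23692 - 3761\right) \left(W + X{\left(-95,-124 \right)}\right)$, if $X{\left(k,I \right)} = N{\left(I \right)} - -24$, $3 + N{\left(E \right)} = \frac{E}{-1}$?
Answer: $141273138$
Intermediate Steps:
$N{\left(E \right)} = -3 - E$ ($N{\left(E \right)} = -3 + \frac{E}{-1} = -3 + E \left(-1\right) = -3 - E$)
$X{\left(k,I \right)} = 21 - I$ ($X{\left(k,I \right)} = \left(-3 - I\right) - -24 = \left(-3 - I\right) + 24 = 21 - I$)
$\left(-23692 - 3761\right) \left(W + X{\left(-95,-124 \right)}\right) = \left(-23692 - 3761\right) \left(-5291 + \left(21 - -124\right)\right) = - 27453 \left(-5291 + \left(21 + 124\right)\right) = - 27453 \left(-5291 + 145\right) = \left(-27453\right) \left(-5146\right) = 141273138$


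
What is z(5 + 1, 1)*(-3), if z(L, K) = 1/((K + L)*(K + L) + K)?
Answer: -3/50 ≈ -0.060000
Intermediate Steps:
z(L, K) = 1/(K + (K + L)²) (z(L, K) = 1/((K + L)² + K) = 1/(K + (K + L)²))
z(5 + 1, 1)*(-3) = -3/(1 + (1 + (5 + 1))²) = -3/(1 + (1 + 6)²) = -3/(1 + 7²) = -3/(1 + 49) = -3/50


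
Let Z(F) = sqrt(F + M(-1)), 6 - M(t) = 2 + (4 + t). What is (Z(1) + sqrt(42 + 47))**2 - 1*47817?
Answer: -47726 + 2*sqrt(178) ≈ -47699.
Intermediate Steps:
M(t) = -t (M(t) = 6 - (2 + (4 + t)) = 6 - (6 + t) = 6 + (-6 - t) = -t)
Z(F) = sqrt(1 + F) (Z(F) = sqrt(F - 1*(-1)) = sqrt(F + 1) = sqrt(1 + F))
(Z(1) + sqrt(42 + 47))**2 - 1*47817 = (sqrt(1 + 1) + sqrt(42 + 47))**2 - 1*47817 = (sqrt(2) + sqrt(89))**2 - 47817 = -47817 + (sqrt(2) + sqrt(89))**2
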